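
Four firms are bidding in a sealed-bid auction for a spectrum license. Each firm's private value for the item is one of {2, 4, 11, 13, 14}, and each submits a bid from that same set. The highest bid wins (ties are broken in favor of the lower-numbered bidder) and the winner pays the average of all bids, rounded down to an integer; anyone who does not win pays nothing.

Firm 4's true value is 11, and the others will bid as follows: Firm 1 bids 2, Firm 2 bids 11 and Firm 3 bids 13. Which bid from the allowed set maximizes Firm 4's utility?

14

Bid 2: loses, pays 0, utility 0.
Bid 4: loses, pays 0, utility 0.
Bid 11: loses, pays 0, utility 0.
Bid 13: loses, pays 0, utility 0.
Bid 14: wins, pays 10, utility 11 - 10 = 1.
The best choice is 14 with utility 1.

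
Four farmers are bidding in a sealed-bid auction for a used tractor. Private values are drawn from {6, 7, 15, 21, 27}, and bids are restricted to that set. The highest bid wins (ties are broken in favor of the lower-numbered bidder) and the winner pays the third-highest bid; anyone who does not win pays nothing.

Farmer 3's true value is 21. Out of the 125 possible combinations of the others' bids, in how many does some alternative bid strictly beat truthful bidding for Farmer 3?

27

Others bid (6, 6, 27): truth gives 0; bid 27 gives 15 > 0. Violating.
Others bid (6, 7, 27): truth gives 0; bid 27 gives 14 > 0. Violating.
Others bid (6, 15, 27): truth gives 0; bid 27 gives 6 > 0. Violating.
Others bid (6, 21, 6): truth gives 0; bid 27 gives 15 > 0. Violating.
Others bid (6, 6, 6): truth gives 15; no alternative beats it.
Others bid (6, 6, 7): truth gives 15; no alternative beats it.
(Checking all 125 profiles: 27 have a profitable deviation, 98 do not.)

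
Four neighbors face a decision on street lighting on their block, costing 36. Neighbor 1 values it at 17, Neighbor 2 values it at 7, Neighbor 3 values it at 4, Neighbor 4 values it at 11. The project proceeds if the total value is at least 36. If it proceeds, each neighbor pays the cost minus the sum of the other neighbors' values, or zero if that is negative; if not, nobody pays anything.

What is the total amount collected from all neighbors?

Total value 39 ≥ cost 36, so it is built.
Neighbor 1: others sum to 22; max(0, 36 - 22) = 14.
Neighbor 2: others sum to 32; max(0, 36 - 32) = 4.
Neighbor 3: others sum to 35; max(0, 36 - 35) = 1.
Neighbor 4: others sum to 28; max(0, 36 - 28) = 8.
Total collected = 14 + 4 + 1 + 8 = 27.

27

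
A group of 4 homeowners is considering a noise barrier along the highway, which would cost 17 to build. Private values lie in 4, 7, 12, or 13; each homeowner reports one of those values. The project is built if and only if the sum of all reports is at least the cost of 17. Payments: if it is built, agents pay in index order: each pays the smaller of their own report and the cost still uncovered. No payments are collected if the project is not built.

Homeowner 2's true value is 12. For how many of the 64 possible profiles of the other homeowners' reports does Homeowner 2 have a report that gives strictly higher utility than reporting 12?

48

Others report (4, 4, 4): truth gives 0; report 7 gives 5 > 0. Violating.
Others report (4, 4, 7): truth gives 0; report 4 gives 8 > 0. Violating.
Others report (4, 4, 12): truth gives 0; report 4 gives 8 > 0. Violating.
Others report (4, 4, 13): truth gives 0; report 4 gives 8 > 0. Violating.
Others report (13, 4, 4): truth gives 8; no alternative beats it.
Others report (13, 4, 7): truth gives 8; no alternative beats it.
(Checking all 64 profiles: 48 have a profitable deviation, 16 do not.)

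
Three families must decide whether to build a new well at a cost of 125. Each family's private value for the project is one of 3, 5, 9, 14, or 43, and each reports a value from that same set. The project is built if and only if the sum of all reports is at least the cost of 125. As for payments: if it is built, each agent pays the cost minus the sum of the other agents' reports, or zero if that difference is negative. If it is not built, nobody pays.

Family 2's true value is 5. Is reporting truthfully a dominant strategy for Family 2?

Yes

Check each profile of the others' reports and compare truth against every alternative report.
Others report (3, 3): truth gives 0, best alternative gives 0.
Others report (3, 5): truth gives 0, best alternative gives 0.
Others report (3, 9): truth gives 0, best alternative gives 0.
Others report (3, 14): truth gives 0, best alternative gives 0.
Others report (3, 43): truth gives 0, best alternative gives 0.
Others report (5, 3): truth gives 0, best alternative gives 0.
(Remaining 19 profiles checked similarly; truth is weakly best in each.)
In every case the truthful report is at least as good as any alternative, so it is a dominant strategy.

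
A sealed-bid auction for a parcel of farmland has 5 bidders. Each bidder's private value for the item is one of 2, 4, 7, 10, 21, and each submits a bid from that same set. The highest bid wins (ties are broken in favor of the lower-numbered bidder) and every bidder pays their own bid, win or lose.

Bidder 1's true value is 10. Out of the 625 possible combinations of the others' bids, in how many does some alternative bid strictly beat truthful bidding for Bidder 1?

450

Others bid (2, 2, 2, 2): truth gives 0; bid 2 gives 8 > 0. Violating.
Others bid (2, 2, 2, 4): truth gives 0; bid 4 gives 6 > 0. Violating.
Others bid (2, 2, 2, 7): truth gives 0; bid 7 gives 3 > 0. Violating.
Others bid (2, 2, 2, 21): truth gives -10; bid 2 gives -2 > -10. Violating.
Others bid (2, 2, 2, 10): truth gives 0; no alternative beats it.
Others bid (2, 2, 4, 10): truth gives 0; no alternative beats it.
(Checking all 625 profiles: 450 have a profitable deviation, 175 do not.)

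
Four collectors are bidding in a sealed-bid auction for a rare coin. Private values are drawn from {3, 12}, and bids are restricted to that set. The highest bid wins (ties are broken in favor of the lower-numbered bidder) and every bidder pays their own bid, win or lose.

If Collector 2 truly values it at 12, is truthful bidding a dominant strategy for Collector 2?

No

Consider the case where Collector 1 bids 12, Collector 3 bids 3 and Collector 4 bids 3.
Truthful bid 12: loses but pays 12, utility -12.
Bid 3 instead: loses but pays 3, utility -3.
Since -3 > -12, bidding 3 is strictly better here, so truthful bidding is not dominant.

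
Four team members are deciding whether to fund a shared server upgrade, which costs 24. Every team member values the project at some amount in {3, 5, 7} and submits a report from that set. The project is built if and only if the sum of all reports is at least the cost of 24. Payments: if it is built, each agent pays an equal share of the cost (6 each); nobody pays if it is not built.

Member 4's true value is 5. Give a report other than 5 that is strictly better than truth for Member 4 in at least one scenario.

3

Suppose Member 1 reports 5, Member 2 reports 7 and Member 3 reports 7.
Report 5: project built, pays 6, utility 5 - 6 = -1.
Report 3: project not built, utility 0.
So reporting 3 beats truth here (0 > -1).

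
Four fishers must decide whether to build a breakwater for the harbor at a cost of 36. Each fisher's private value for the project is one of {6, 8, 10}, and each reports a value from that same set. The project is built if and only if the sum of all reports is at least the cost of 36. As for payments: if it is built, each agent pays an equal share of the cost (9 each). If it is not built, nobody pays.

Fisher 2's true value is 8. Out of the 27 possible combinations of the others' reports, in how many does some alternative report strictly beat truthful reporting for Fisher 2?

3

Others report (8, 10, 10): truth gives -1; report 6 gives 0 > -1. Violating.
Others report (10, 8, 10): truth gives -1; report 6 gives 0 > -1. Violating.
Others report (10, 10, 8): truth gives -1; report 6 gives 0 > -1. Violating.
Others report (6, 6, 6): truth gives 0; no alternative beats it.
Others report (6, 6, 8): truth gives 0; no alternative beats it.
(Checking all 27 profiles: 3 have a profitable deviation, 24 do not.)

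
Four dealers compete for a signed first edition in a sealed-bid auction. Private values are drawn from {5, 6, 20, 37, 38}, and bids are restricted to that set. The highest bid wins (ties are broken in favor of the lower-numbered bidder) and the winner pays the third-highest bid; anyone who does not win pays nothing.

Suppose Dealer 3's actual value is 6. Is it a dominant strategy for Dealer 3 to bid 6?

Consider the case where Dealer 1 bids 5, Dealer 2 bids 5 and Dealer 4 bids 20.
Truthful bid 6: loses, pays 0, utility 0.
Bid 20 instead: wins, pays 5, utility 6 - 5 = 1.
Since 1 > 0, bidding 20 is strictly better here, so truthful bidding is not dominant.

No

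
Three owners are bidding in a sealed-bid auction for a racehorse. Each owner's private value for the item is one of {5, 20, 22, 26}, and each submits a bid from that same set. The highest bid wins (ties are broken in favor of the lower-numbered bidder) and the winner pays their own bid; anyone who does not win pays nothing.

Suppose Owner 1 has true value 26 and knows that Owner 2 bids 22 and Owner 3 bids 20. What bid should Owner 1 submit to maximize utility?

Bid 5: loses, pays 0, utility 0.
Bid 20: loses, pays 0, utility 0.
Bid 22: wins, pays 22, utility 26 - 22 = 4.
Bid 26: wins, pays 26, utility 26 - 26 = 0.
The best choice is 22 with utility 4.

22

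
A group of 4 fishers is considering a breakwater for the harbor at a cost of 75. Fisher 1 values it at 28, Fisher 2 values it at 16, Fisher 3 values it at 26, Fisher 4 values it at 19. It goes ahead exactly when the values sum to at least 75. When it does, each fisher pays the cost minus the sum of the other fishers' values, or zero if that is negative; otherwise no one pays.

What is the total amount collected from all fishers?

Total value 89 ≥ cost 75, so it is built.
Fisher 1: others sum to 61; max(0, 75 - 61) = 14.
Fisher 2: others sum to 73; max(0, 75 - 73) = 2.
Fisher 3: others sum to 63; max(0, 75 - 63) = 12.
Fisher 4: others sum to 70; max(0, 75 - 70) = 5.
Total collected = 14 + 2 + 12 + 5 = 33.

33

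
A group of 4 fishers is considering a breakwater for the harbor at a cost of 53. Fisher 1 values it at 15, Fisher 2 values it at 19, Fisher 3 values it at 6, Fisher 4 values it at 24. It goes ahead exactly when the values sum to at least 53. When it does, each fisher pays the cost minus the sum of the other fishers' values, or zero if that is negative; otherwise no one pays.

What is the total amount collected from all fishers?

Total value 64 ≥ cost 53, so it is built.
Fisher 1: others sum to 49; max(0, 53 - 49) = 4.
Fisher 2: others sum to 45; max(0, 53 - 45) = 8.
Fisher 3: others sum to 58; max(0, 53 - 58) = 0.
Fisher 4: others sum to 40; max(0, 53 - 40) = 13.
Total collected = 4 + 8 + 0 + 13 = 25.

25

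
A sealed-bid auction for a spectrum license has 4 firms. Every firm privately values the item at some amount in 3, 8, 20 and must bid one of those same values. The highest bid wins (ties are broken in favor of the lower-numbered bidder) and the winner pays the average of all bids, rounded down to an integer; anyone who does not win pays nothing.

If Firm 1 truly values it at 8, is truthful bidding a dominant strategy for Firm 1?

No

Consider the case where Firm 2 bids 3, Firm 3 bids 3 and Firm 4 bids 3.
Truthful bid 8: wins, pays 4, utility 8 - 4 = 4.
Bid 3 instead: wins, pays 3, utility 8 - 3 = 5.
Since 5 > 4, bidding 3 is strictly better here, so truthful bidding is not dominant.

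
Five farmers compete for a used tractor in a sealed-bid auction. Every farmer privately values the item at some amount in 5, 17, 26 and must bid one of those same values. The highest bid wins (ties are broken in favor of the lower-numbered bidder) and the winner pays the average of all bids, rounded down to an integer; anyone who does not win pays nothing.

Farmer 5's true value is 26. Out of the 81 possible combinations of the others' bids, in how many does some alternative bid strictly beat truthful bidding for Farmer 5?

1

Others bid (5, 5, 5, 5): truth gives 17; bid 17 gives 19 > 17. Violating.
Others bid (5, 5, 5, 17): truth gives 15; no alternative beats it.
Others bid (5, 5, 5, 26): truth gives 0; no alternative beats it.
(Checking all 81 profiles: 1 has a profitable deviation, 80 do not.)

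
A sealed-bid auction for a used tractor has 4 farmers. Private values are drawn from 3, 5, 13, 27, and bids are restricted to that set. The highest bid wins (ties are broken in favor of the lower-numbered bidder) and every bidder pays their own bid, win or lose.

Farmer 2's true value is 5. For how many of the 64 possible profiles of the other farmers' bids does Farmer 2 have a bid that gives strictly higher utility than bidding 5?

Others bid (3, 3, 13): truth gives -5; bid 3 gives -3 > -5. Violating.
Others bid (3, 3, 27): truth gives -5; bid 3 gives -3 > -5. Violating.
Others bid (3, 5, 13): truth gives -5; bid 3 gives -3 > -5. Violating.
Others bid (3, 5, 27): truth gives -5; bid 3 gives -3 > -5. Violating.
Others bid (3, 3, 3): truth gives 0; no alternative beats it.
Others bid (3, 3, 5): truth gives 0; no alternative beats it.
(Checking all 64 profiles: 60 have a profitable deviation, 4 do not.)

60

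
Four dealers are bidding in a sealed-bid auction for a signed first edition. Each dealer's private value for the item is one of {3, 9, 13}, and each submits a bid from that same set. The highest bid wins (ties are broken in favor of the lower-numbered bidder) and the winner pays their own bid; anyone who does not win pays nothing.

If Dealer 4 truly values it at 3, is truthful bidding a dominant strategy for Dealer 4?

Yes

Check each profile of the others' bids and compare truth against every alternative bid.
Others bid (3, 3, 3): truth gives 0, best alternative gives -6.
Others bid (3, 3, 9): truth gives 0, best alternative gives 0.
Others bid (3, 3, 13): truth gives 0, best alternative gives 0.
Others bid (3, 9, 3): truth gives 0, best alternative gives 0.
Others bid (3, 9, 9): truth gives 0, best alternative gives 0.
Others bid (3, 9, 13): truth gives 0, best alternative gives 0.
(Remaining 21 profiles checked similarly; truth is weakly best in each.)
In every case the truthful bid is at least as good as any alternative, so it is a dominant strategy.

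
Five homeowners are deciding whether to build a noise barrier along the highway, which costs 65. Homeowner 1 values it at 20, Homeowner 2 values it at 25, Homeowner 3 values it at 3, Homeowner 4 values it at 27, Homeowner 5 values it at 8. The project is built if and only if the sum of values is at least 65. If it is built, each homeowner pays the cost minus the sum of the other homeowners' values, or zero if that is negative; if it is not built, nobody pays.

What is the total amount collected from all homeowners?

18

Total value 83 ≥ cost 65, so it is built.
Homeowner 1: others sum to 63; max(0, 65 - 63) = 2.
Homeowner 2: others sum to 58; max(0, 65 - 58) = 7.
Homeowner 3: others sum to 80; max(0, 65 - 80) = 0.
Homeowner 4: others sum to 56; max(0, 65 - 56) = 9.
Homeowner 5: others sum to 75; max(0, 65 - 75) = 0.
Total collected = 2 + 7 + 0 + 9 + 0 = 18.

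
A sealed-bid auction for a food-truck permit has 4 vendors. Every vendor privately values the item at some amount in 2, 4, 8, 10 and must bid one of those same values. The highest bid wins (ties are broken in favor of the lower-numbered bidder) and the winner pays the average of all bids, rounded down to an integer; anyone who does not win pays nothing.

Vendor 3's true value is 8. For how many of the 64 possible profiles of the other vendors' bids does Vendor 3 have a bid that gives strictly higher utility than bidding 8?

Others bid (2, 2, 2): truth gives 5; bid 4 gives 6 > 5. Violating.
Others bid (2, 2, 4): truth gives 4; bid 4 gives 5 > 4. Violating.
Others bid (2, 2, 10): truth gives 0; bid 10 gives 2 > 0. Violating.
Others bid (2, 4, 10): truth gives 0; bid 10 gives 2 > 0. Violating.
Others bid (2, 2, 8): truth gives 3; no alternative beats it.
Others bid (2, 4, 2): truth gives 4; no alternative beats it.
(Checking all 64 profiles: 22 have a profitable deviation, 42 do not.)

22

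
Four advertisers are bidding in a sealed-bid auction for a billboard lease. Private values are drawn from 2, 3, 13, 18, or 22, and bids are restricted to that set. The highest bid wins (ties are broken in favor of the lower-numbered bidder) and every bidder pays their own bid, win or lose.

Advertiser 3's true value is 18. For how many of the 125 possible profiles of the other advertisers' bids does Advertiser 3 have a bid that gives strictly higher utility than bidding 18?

101

Others bid (2, 2, 2): truth gives 0; bid 3 gives 15 > 0. Violating.
Others bid (2, 2, 3): truth gives 0; bid 3 gives 15 > 0. Violating.
Others bid (2, 2, 13): truth gives 0; bid 13 gives 5 > 0. Violating.
Others bid (2, 2, 22): truth gives -18; bid 2 gives -2 > -18. Violating.
Others bid (2, 2, 18): truth gives 0; no alternative beats it.
Others bid (2, 3, 18): truth gives 0; no alternative beats it.
(Checking all 125 profiles: 101 have a profitable deviation, 24 do not.)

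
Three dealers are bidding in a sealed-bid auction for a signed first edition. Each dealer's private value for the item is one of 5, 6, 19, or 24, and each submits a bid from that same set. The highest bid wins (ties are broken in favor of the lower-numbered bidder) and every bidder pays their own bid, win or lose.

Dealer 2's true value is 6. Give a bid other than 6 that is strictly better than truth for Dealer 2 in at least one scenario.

5

Suppose Dealer 1 bids 5 and Dealer 3 bids 19.
Bid 6: loses but pays 6, utility -6.
Bid 5: loses but pays 5, utility -5.
So bidding 5 beats truth here (-5 > -6).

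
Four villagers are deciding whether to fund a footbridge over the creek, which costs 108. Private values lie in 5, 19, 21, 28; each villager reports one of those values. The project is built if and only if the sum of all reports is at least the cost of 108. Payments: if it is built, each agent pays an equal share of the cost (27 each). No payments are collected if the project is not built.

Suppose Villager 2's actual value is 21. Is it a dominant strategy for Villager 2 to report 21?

Yes

Check each profile of the others' reports and compare truth against every alternative report.
Others report (5, 5, 5): truth gives 0, best alternative gives 0.
Others report (5, 5, 19): truth gives 0, best alternative gives 0.
Others report (5, 5, 21): truth gives 0, best alternative gives 0.
Others report (5, 5, 28): truth gives 0, best alternative gives 0.
Others report (5, 19, 5): truth gives 0, best alternative gives 0.
Others report (5, 19, 19): truth gives 0, best alternative gives 0.
(Remaining 58 profiles checked similarly; truth is weakly best in each.)
In every case the truthful report is at least as good as any alternative, so it is a dominant strategy.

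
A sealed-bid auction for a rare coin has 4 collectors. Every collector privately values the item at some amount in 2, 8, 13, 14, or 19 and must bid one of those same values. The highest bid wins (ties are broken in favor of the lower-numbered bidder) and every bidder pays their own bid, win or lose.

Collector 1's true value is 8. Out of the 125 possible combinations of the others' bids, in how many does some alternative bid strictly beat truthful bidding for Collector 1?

Others bid (2, 2, 2): truth gives 0; bid 2 gives 6 > 0. Violating.
Others bid (2, 2, 13): truth gives -8; bid 2 gives -2 > -8. Violating.
Others bid (2, 2, 14): truth gives -8; bid 2 gives -2 > -8. Violating.
Others bid (2, 2, 19): truth gives -8; bid 2 gives -2 > -8. Violating.
Others bid (2, 2, 8): truth gives 0; no alternative beats it.
Others bid (2, 8, 2): truth gives 0; no alternative beats it.
(Checking all 125 profiles: 118 have a profitable deviation, 7 do not.)

118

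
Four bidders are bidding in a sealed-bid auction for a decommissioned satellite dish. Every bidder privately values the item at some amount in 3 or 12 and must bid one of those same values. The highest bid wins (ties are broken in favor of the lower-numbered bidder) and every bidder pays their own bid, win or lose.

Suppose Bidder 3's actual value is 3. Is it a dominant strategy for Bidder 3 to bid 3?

Yes

Check each profile of the others' bids and compare truth against every alternative bid.
Others bid (3, 12, 3): truth gives -3, best alternative gives -12.
Others bid (3, 12, 12): truth gives -3, best alternative gives -12.
Others bid (12, 3, 3): truth gives -3, best alternative gives -12.
Others bid (12, 3, 12): truth gives -3, best alternative gives -12.
Others bid (12, 12, 3): truth gives -3, best alternative gives -12.
Others bid (12, 12, 12): truth gives -3, best alternative gives -12.
(Remaining 2 profiles checked similarly; truth is weakly best in each.)
In every case the truthful bid is at least as good as any alternative, so it is a dominant strategy.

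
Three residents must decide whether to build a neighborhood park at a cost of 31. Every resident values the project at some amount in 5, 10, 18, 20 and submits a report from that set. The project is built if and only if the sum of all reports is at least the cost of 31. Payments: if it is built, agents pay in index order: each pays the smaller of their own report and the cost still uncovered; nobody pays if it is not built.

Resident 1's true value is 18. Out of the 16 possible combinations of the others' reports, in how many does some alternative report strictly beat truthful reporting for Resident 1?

Others report (5, 18): truth gives 0; report 10 gives 8 > 0. Violating.
Others report (5, 20): truth gives 0; report 10 gives 8 > 0. Violating.
Others report (10, 18): truth gives 0; report 5 gives 13 > 0. Violating.
Others report (10, 20): truth gives 0; report 5 gives 13 > 0. Violating.
Others report (5, 5): truth gives 0; no alternative beats it.
Others report (5, 10): truth gives 0; no alternative beats it.
(Checking all 16 profiles: 12 have a profitable deviation, 4 do not.)

12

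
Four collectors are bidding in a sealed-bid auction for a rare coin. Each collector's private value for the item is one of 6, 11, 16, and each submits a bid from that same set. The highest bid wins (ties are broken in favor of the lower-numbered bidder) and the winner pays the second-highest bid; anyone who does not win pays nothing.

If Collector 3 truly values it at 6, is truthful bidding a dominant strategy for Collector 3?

Yes

Check each profile of the others' bids and compare truth against every alternative bid.
Others bid (6, 6, 11): truth gives 0, best alternative gives -5.
Others bid (6, 6, 6): truth gives 0, best alternative gives 0.
Others bid (6, 6, 16): truth gives 0, best alternative gives 0.
Others bid (6, 11, 6): truth gives 0, best alternative gives 0.
Others bid (6, 11, 11): truth gives 0, best alternative gives 0.
Others bid (6, 11, 16): truth gives 0, best alternative gives 0.
(Remaining 21 profiles checked similarly; truth is weakly best in each.)
In every case the truthful bid is at least as good as any alternative, so it is a dominant strategy.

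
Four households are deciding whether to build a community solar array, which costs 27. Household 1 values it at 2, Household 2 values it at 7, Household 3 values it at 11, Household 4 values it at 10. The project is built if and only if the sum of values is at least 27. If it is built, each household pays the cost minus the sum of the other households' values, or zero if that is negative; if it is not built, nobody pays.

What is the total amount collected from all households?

19

Total value 30 ≥ cost 27, so it is built.
Household 1: others sum to 28; max(0, 27 - 28) = 0.
Household 2: others sum to 23; max(0, 27 - 23) = 4.
Household 3: others sum to 19; max(0, 27 - 19) = 8.
Household 4: others sum to 20; max(0, 27 - 20) = 7.
Total collected = 0 + 4 + 8 + 7 = 19.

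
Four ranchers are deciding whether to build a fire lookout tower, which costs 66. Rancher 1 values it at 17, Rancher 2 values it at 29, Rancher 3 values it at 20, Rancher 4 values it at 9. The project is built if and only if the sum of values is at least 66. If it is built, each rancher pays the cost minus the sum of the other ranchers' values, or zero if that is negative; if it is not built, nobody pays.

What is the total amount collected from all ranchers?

Total value 75 ≥ cost 66, so it is built.
Rancher 1: others sum to 58; max(0, 66 - 58) = 8.
Rancher 2: others sum to 46; max(0, 66 - 46) = 20.
Rancher 3: others sum to 55; max(0, 66 - 55) = 11.
Rancher 4: others sum to 66; max(0, 66 - 66) = 0.
Total collected = 8 + 20 + 11 + 0 = 39.

39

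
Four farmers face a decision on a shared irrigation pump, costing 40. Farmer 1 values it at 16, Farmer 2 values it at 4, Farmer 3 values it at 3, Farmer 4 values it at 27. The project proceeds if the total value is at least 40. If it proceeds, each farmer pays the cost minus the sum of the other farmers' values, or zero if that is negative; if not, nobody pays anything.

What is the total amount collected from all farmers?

Total value 50 ≥ cost 40, so it is built.
Farmer 1: others sum to 34; max(0, 40 - 34) = 6.
Farmer 2: others sum to 46; max(0, 40 - 46) = 0.
Farmer 3: others sum to 47; max(0, 40 - 47) = 0.
Farmer 4: others sum to 23; max(0, 40 - 23) = 17.
Total collected = 6 + 0 + 0 + 17 = 23.

23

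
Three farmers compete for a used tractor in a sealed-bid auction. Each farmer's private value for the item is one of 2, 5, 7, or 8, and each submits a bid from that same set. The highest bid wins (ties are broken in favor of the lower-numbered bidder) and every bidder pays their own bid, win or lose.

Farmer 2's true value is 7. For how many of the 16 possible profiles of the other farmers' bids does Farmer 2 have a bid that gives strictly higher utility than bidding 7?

Others bid (2, 2): truth gives 0; bid 5 gives 2 > 0. Violating.
Others bid (2, 5): truth gives 0; bid 5 gives 2 > 0. Violating.
Others bid (2, 8): truth gives -7; bid 8 gives -1 > -7. Violating.
Others bid (5, 8): truth gives -7; bid 8 gives -1 > -7. Violating.
Others bid (2, 7): truth gives 0; no alternative beats it.
Others bid (5, 2): truth gives 0; no alternative beats it.
(Checking all 16 profiles: 12 have a profitable deviation, 4 do not.)

12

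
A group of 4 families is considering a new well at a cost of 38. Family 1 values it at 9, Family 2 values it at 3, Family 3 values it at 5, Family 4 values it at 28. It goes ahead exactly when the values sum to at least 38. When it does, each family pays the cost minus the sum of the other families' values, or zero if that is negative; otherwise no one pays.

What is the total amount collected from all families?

Total value 45 ≥ cost 38, so it is built.
Family 1: others sum to 36; max(0, 38 - 36) = 2.
Family 2: others sum to 42; max(0, 38 - 42) = 0.
Family 3: others sum to 40; max(0, 38 - 40) = 0.
Family 4: others sum to 17; max(0, 38 - 17) = 21.
Total collected = 2 + 0 + 0 + 21 = 23.

23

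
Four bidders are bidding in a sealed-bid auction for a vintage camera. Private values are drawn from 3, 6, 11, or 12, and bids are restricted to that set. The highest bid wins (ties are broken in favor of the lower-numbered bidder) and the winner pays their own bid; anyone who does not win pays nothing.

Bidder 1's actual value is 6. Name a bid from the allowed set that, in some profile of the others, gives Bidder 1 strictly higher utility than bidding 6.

3

Suppose Bidder 2 bids 3, Bidder 3 bids 3 and Bidder 4 bids 3.
Bid 6: wins, pays 6, utility 6 - 6 = 0.
Bid 3: wins, pays 3, utility 6 - 3 = 3.
So bidding 3 beats truth here (3 > 0).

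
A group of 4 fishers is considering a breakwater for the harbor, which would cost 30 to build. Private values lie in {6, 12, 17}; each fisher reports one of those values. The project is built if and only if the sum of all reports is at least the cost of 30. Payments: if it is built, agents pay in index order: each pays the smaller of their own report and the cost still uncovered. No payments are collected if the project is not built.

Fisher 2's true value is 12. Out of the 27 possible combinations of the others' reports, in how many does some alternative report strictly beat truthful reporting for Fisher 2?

Others report (6, 6, 12): truth gives 0; report 6 gives 6 > 0. Violating.
Others report (6, 6, 17): truth gives 0; report 6 gives 6 > 0. Violating.
Others report (6, 12, 6): truth gives 0; report 6 gives 6 > 0. Violating.
Others report (6, 12, 12): truth gives 0; report 6 gives 6 > 0. Violating.
Others report (6, 6, 6): truth gives 0; no alternative beats it.
(Checking all 27 profiles: 26 have a profitable deviation, 1 does not.)

26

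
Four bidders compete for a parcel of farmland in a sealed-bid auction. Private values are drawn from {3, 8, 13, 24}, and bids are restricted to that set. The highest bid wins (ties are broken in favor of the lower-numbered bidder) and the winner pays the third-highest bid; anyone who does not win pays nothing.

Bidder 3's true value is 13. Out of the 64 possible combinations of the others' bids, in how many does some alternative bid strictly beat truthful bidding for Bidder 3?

Others bid (3, 3, 24): truth gives 0; bid 24 gives 10 > 0. Violating.
Others bid (3, 8, 24): truth gives 0; bid 24 gives 5 > 0. Violating.
Others bid (3, 13, 3): truth gives 0; bid 24 gives 10 > 0. Violating.
Others bid (3, 13, 8): truth gives 0; bid 24 gives 5 > 0. Violating.
Others bid (3, 3, 3): truth gives 10; no alternative beats it.
Others bid (3, 3, 8): truth gives 10; no alternative beats it.
(Checking all 64 profiles: 12 have a profitable deviation, 52 do not.)

12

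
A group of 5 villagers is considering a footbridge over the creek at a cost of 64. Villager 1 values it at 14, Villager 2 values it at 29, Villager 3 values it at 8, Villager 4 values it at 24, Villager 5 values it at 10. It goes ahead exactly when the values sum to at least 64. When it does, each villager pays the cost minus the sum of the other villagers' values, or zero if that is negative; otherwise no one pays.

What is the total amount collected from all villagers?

11

Total value 85 ≥ cost 64, so it is built.
Villager 1: others sum to 71; max(0, 64 - 71) = 0.
Villager 2: others sum to 56; max(0, 64 - 56) = 8.
Villager 3: others sum to 77; max(0, 64 - 77) = 0.
Villager 4: others sum to 61; max(0, 64 - 61) = 3.
Villager 5: others sum to 75; max(0, 64 - 75) = 0.
Total collected = 0 + 8 + 0 + 3 + 0 = 11.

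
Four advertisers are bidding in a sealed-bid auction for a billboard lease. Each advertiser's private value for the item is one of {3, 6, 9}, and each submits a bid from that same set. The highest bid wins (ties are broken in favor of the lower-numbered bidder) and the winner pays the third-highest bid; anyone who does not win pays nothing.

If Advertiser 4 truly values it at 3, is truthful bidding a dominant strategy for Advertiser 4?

Yes

Check each profile of the others' bids and compare truth against every alternative bid.
Others bid (3, 3, 3): truth gives 0, best alternative gives 0.
Others bid (3, 3, 6): truth gives 0, best alternative gives 0.
Others bid (3, 3, 9): truth gives 0, best alternative gives 0.
Others bid (3, 6, 3): truth gives 0, best alternative gives 0.
Others bid (3, 6, 6): truth gives 0, best alternative gives 0.
Others bid (3, 6, 9): truth gives 0, best alternative gives 0.
(Remaining 21 profiles checked similarly; truth is weakly best in each.)
In every case the truthful bid is at least as good as any alternative, so it is a dominant strategy.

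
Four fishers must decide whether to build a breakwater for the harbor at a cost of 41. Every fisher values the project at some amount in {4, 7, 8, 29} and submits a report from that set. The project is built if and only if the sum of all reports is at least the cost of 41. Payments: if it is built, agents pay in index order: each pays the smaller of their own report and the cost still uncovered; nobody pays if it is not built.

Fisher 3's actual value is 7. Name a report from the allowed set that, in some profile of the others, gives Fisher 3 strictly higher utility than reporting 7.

Suppose Fisher 1 reports 4, Fisher 2 reports 4 and Fisher 4 reports 29.
Report 7: project built, pays 7, utility 7 - 7 = 0.
Report 4: project built, pays 4, utility 7 - 4 = 3.
So reporting 4 beats truth here (3 > 0).

4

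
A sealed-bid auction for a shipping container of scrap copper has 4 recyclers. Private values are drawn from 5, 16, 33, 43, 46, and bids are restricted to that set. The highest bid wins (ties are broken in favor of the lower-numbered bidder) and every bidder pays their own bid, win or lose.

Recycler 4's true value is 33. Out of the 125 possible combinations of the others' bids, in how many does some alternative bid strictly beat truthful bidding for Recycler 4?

Others bid (5, 5, 5): truth gives 0; bid 16 gives 17 > 0. Violating.
Others bid (5, 5, 33): truth gives -33; bid 5 gives -5 > -33. Violating.
Others bid (5, 5, 43): truth gives -33; bid 5 gives -5 > -33. Violating.
Others bid (5, 5, 46): truth gives -33; bid 5 gives -5 > -33. Violating.
Others bid (5, 5, 16): truth gives 0; no alternative beats it.
Others bid (5, 16, 5): truth gives 0; no alternative beats it.
(Checking all 125 profiles: 118 have a profitable deviation, 7 do not.)

118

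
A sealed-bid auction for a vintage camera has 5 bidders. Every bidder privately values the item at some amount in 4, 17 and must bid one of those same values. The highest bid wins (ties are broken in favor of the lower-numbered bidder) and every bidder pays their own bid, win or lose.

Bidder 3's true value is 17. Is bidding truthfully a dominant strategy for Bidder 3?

Consider the case where Bidder 1 bids 4, Bidder 2 bids 17, Bidder 4 bids 4 and Bidder 5 bids 4.
Truthful bid 17: loses but pays 17, utility -17.
Bid 4 instead: loses but pays 4, utility -4.
Since -4 > -17, bidding 4 is strictly better here, so truthful bidding is not dominant.

No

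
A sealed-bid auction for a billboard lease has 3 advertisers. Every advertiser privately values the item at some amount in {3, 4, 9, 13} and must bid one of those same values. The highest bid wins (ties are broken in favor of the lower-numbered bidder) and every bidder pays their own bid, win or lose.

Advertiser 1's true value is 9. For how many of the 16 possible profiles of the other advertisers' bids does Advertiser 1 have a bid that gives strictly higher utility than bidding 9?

11

Others bid (3, 3): truth gives 0; bid 3 gives 6 > 0. Violating.
Others bid (3, 4): truth gives 0; bid 4 gives 5 > 0. Violating.
Others bid (3, 13): truth gives -9; bid 3 gives -3 > -9. Violating.
Others bid (4, 3): truth gives 0; bid 4 gives 5 > 0. Violating.
Others bid (3, 9): truth gives 0; no alternative beats it.
Others bid (4, 9): truth gives 0; no alternative beats it.
(Checking all 16 profiles: 11 have a profitable deviation, 5 do not.)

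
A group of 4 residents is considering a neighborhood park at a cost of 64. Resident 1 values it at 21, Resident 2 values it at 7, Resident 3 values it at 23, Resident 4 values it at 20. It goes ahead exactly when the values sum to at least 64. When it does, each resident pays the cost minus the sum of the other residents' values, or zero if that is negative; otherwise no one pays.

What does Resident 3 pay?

Total value 71 ≥ cost 64, so the project is built.
The other residents' values sum to 48.
Cost minus that sum is 64 - 48 = 16.

16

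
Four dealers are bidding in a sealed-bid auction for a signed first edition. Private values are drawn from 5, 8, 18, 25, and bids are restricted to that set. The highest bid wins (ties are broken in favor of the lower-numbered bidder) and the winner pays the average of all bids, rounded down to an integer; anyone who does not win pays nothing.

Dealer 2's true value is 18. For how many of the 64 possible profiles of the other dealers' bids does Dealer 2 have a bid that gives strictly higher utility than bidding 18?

Others bid (5, 5, 5): truth gives 10; bid 8 gives 13 > 10. Violating.
Others bid (5, 5, 8): truth gives 9; bid 8 gives 12 > 9. Violating.
Others bid (5, 5, 25): truth gives 0; bid 25 gives 3 > 0. Violating.
Others bid (5, 8, 5): truth gives 9; bid 8 gives 12 > 9. Violating.
Others bid (5, 5, 18): truth gives 7; no alternative beats it.
Others bid (5, 8, 18): truth gives 6; no alternative beats it.
(Checking all 64 profiles: 20 have a profitable deviation, 44 do not.)

20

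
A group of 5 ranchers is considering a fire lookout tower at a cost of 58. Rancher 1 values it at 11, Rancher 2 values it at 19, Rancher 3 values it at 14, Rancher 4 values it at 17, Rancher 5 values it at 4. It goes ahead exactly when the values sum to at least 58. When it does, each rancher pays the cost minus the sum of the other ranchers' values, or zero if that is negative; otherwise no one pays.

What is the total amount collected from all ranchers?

Total value 65 ≥ cost 58, so it is built.
Rancher 1: others sum to 54; max(0, 58 - 54) = 4.
Rancher 2: others sum to 46; max(0, 58 - 46) = 12.
Rancher 3: others sum to 51; max(0, 58 - 51) = 7.
Rancher 4: others sum to 48; max(0, 58 - 48) = 10.
Rancher 5: others sum to 61; max(0, 58 - 61) = 0.
Total collected = 4 + 12 + 7 + 10 + 0 = 33.

33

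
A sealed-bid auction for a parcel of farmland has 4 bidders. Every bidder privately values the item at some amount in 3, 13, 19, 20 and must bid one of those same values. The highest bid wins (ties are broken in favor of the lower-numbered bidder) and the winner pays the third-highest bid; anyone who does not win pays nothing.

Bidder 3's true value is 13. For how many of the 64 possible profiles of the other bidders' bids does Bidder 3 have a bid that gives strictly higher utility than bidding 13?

6

Others bid (3, 3, 19): truth gives 0; bid 19 gives 10 > 0. Violating.
Others bid (3, 3, 20): truth gives 0; bid 20 gives 10 > 0. Violating.
Others bid (3, 13, 3): truth gives 0; bid 19 gives 10 > 0. Violating.
Others bid (3, 19, 3): truth gives 0; bid 20 gives 10 > 0. Violating.
Others bid (3, 3, 3): truth gives 10; no alternative beats it.
Others bid (3, 3, 13): truth gives 10; no alternative beats it.
(Checking all 64 profiles: 6 have a profitable deviation, 58 do not.)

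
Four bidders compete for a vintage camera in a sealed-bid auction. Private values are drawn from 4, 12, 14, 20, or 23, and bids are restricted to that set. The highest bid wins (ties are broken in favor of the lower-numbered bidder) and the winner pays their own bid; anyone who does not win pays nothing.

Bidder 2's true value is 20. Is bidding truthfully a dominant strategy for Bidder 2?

No

Consider the case where Bidder 1 bids 4, Bidder 3 bids 4 and Bidder 4 bids 4.
Truthful bid 20: wins, pays 20, utility 20 - 20 = 0.
Bid 12 instead: wins, pays 12, utility 20 - 12 = 8.
Since 8 > 0, bidding 12 is strictly better here, so truthful bidding is not dominant.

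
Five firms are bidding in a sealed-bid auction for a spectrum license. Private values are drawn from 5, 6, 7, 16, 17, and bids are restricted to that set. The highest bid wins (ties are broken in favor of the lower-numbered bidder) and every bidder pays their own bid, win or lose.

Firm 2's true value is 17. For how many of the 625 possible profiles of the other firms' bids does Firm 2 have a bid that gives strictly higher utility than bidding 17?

Others bid (5, 5, 5, 5): truth gives 0; bid 6 gives 11 > 0. Violating.
Others bid (5, 5, 5, 6): truth gives 0; bid 6 gives 11 > 0. Violating.
Others bid (5, 5, 5, 7): truth gives 0; bid 7 gives 10 > 0. Violating.
Others bid (5, 5, 5, 16): truth gives 0; bid 16 gives 1 > 0. Violating.
Others bid (5, 5, 5, 17): truth gives 0; no alternative beats it.
Others bid (5, 5, 6, 17): truth gives 0; no alternative beats it.
(Checking all 625 profiles: 317 have a profitable deviation, 308 do not.)

317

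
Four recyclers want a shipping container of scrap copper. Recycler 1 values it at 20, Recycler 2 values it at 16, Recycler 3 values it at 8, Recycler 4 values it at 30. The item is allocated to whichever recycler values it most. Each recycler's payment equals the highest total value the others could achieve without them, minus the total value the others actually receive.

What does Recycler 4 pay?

Recycler 4 has the highest value and receives the item.
Without Recycler 4, the item would go to the next-highest value, 20, so the others could achieve 20.
With Recycler 4 present and winning, the others receive nothing, so their total is 0.
Payment = 20 - 0 = 20.

20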